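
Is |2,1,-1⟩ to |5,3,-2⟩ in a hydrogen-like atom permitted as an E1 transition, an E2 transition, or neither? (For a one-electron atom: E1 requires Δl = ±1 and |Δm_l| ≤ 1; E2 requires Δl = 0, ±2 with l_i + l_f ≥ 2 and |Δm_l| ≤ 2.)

E2

Δl = 3 − 1 = +2; l_i + l_f = 4.
Δm_l = -1.
E1 (Δl = ±1, |Δm_l| ≤ 1): not satisfied.
E2 (Δl = 0,±2, l_i+l_f ≥ 2, |Δm_l| ≤ 2): satisfied.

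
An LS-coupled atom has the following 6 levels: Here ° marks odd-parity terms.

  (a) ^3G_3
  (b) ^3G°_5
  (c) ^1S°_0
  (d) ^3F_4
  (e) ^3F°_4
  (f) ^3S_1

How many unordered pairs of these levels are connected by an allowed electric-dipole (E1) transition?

(a)–(b): forbidden (ΔJ).
(a)–(c): forbidden (ΔS, ΔL, ΔJ).
(a)–(d): forbidden (parity).
(a)–(e): allowed.
(a)–(f): forbidden (parity, ΔL, ΔJ).
(b)–(c): forbidden (parity, ΔS, ΔL, ΔJ).
(b)–(d): allowed.
(b)–(e): forbidden (parity).
(b)–(f): forbidden (ΔL, ΔJ).
(c)–(d): forbidden (ΔS, ΔL, ΔJ).
(c)–(e): forbidden (parity, ΔS, ΔL, ΔJ).
(c)–(f): forbidden (ΔS, ΔL).
(d)–(e): allowed.
(d)–(f): forbidden (parity, ΔL, ΔJ).
(e)–(f): forbidden (ΔL, ΔJ).
Allowed pairs: 3 of 15.

3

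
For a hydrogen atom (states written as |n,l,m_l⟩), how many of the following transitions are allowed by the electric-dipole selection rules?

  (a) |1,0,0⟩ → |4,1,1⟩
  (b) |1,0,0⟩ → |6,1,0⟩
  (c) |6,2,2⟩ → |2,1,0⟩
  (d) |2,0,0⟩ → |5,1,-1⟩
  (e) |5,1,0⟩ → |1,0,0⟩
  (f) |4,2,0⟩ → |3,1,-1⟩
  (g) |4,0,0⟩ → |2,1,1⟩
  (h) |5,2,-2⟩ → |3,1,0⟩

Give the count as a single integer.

6

(a) allowed
(b) allowed
(c) forbidden — Δm_l = -2 (E1 requires Δm_l = 0, ±1)
(d) allowed
(e) allowed
(f) allowed
(g) allowed
(h) forbidden — Δm_l = +2 (E1 requires Δm_l = 0, ±1)
Total allowed: 6 of 8.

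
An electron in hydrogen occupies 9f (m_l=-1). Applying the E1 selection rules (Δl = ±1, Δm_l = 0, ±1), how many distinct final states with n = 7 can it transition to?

E1 requires Δl = ±1, so l_f ∈ {2, 4}; with 0 ≤ l_f ≤ n_f−1 = 6, the allowed l_f values are {2, 4}.
For l_f = 2: m_f ∈ {m_i−1, m_i, m_i+1} ∩ [−2, 2] = {-2, -1, 0} → 3 states.
For l_f = 4: m_f ∈ {m_i−1, m_i, m_i+1} ∩ [−4, 4] = {-2, -1, 0} → 3 states.
Total: 6.

6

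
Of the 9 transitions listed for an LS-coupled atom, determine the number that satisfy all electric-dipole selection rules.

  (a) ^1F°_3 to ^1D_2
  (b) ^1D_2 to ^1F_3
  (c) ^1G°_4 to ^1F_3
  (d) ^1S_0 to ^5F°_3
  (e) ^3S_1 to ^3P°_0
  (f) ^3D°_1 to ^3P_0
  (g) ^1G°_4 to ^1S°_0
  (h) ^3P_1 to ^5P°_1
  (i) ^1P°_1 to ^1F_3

(a) allowed
(b) forbidden (parity fails)
(c) allowed
(d) forbidden (ΔS, ΔL, ΔJ fail)
(e) allowed
(f) allowed
(g) forbidden (parity, ΔL, ΔJ fail)
(h) forbidden (ΔS fails)
(i) forbidden (ΔL, ΔJ fail)
Total allowed: 4 of 9.

4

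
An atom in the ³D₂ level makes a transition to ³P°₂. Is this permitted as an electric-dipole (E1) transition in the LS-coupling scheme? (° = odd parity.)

allowed

Initial level: S=1, L=2, J=2, parity even. Final level: S=1, L=1, J=2, parity odd.
Parity must change: even → odd — ✓.
ΔS = 0: S: 1 → 1 — ✓.
ΔL = 0, ±1 (not L=0↔0): L: 2 → 1, ΔL = -1 — ✓.
ΔJ = 0, ±1 (not J=0↔0): J: 2 → 2, ΔJ = +0 — ✓.
All four E1 rules are satisfied.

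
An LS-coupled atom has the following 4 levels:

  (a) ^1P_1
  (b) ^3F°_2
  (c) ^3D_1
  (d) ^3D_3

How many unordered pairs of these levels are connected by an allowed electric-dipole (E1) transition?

2

(a)–(b): forbidden (ΔS, ΔL).
(a)–(c): forbidden (parity, ΔS).
(a)–(d): forbidden (parity, ΔS, ΔJ).
(b)–(c): allowed.
(b)–(d): allowed.
(c)–(d): forbidden (parity, ΔJ).
Allowed pairs: 2 of 6.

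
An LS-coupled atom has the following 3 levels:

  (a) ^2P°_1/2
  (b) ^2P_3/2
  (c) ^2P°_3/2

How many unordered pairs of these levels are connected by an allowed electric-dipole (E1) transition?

2

(a)–(b): allowed.
(a)–(c): forbidden (parity).
(b)–(c): allowed.
Allowed pairs: 2 of 3.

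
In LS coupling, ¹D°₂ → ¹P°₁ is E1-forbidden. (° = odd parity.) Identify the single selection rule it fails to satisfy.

parity

Parity must change: odd → odd — violated.
ΔS = 0: S: 0 → 0 — satisfied.
ΔL = 0, ±1 (not L=0↔0): L: 2 → 1, ΔL = -1 — satisfied.
ΔJ = 0, ±1 (not J=0↔0): J: 2 → 1, ΔJ = -1 — satisfied.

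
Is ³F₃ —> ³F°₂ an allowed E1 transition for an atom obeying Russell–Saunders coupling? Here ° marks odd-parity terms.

Reading off the term symbols: S 1→1, L 3→3, J 3→2, parity even→odd.
ΔS = 0: S: 1 → 1 — passes.
Parity must change: even → odd — passes.
ΔJ = 0, ±1 (not J=0↔0): J: 3 → 2, ΔJ = -1 — passes.
ΔL = 0, ±1 (not L=0↔0): L: 3 → 3, ΔL = +0 — passes.
All four E1 rules are satisfied.

allowed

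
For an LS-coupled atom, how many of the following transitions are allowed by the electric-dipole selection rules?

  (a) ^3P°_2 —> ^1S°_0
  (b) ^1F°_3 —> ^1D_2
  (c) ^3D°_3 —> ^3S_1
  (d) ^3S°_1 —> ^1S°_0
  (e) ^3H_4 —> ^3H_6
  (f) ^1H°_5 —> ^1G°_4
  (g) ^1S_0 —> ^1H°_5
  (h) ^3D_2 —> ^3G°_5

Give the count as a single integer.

1

(a) forbidden (parity, ΔS, ΔJ fail)
(b) allowed
(c) forbidden (ΔL, ΔJ fail)
(d) forbidden (parity, ΔS, ΔL fail)
(e) forbidden (parity, ΔJ fail)
(f) forbidden (parity fails)
(g) forbidden (ΔL, ΔJ fail)
(h) forbidden (ΔL, ΔJ fail)
Total allowed: 1 of 8.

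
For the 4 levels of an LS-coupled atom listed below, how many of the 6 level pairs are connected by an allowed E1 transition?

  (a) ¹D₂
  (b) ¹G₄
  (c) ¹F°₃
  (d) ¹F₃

3

(a)–(b): forbidden (parity, ΔL, ΔJ).
(a)–(c): allowed.
(a)–(d): forbidden (parity).
(b)–(c): allowed.
(b)–(d): forbidden (parity).
(c)–(d): allowed.
Allowed pairs: 3 of 6.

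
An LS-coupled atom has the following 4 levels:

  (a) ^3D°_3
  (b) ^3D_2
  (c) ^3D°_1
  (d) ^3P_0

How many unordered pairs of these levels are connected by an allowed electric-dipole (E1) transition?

3

(a)–(b): allowed.
(a)–(c): forbidden (parity, ΔJ).
(a)–(d): forbidden (ΔJ).
(b)–(c): allowed.
(b)–(d): forbidden (parity, ΔJ).
(c)–(d): allowed.
Allowed pairs: 3 of 6.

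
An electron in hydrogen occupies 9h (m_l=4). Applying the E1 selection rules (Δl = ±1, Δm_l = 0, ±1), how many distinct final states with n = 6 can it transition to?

2

E1 requires Δl = ±1, so l_f ∈ {4, 6}; with 0 ≤ l_f ≤ n_f−1 = 5, the allowed l_f values are {4}.
For l_f = 4: m_f ∈ {m_i−1, m_i, m_i+1} ∩ [−4, 4] = {3, 4} → 2 states.
Total: 2.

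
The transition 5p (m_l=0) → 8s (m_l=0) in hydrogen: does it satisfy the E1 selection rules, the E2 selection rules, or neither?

E1

Δl = 0 − 1 = -1; l_i + l_f = 1.
Δm_l = +0.
E1 (Δl = ±1, |Δm_l| ≤ 1): satisfied.
E2 (Δl = 0,±2, l_i+l_f ≥ 2, |Δm_l| ≤ 2): not satisfied.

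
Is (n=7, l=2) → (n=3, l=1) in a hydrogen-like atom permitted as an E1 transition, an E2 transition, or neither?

E1

Δl = 1 − 2 = -1; l_i + l_f = 3.
E1 (Δl = ±1): satisfied.
E2 (Δl = 0,±2, l_i+l_f ≥ 2): not satisfied.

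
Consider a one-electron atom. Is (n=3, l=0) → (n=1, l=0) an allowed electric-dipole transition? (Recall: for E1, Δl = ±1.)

l: 0 → 0 (Δl = +0). Δl = ±1 fails.
The transition is electric-dipole forbidden.

forbidden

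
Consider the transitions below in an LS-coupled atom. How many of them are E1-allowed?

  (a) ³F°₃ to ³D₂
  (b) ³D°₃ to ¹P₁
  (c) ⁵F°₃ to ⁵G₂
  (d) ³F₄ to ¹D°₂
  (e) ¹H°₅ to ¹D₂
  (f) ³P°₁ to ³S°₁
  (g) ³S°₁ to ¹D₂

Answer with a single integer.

2

(a) allowed
(b) forbidden (ΔS, ΔJ fail)
(c) allowed
(d) forbidden (ΔS, ΔJ fail)
(e) forbidden (ΔL, ΔJ fail)
(f) forbidden (parity fails)
(g) forbidden (ΔS, ΔL fail)
Total allowed: 2 of 7.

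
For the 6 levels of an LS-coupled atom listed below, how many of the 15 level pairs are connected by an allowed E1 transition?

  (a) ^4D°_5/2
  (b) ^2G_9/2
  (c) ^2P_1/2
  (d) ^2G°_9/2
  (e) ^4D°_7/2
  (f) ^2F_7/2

(a)–(b): forbidden (ΔS, ΔL, ΔJ).
(a)–(c): forbidden (ΔS, ΔJ).
(a)–(d): forbidden (parity, ΔS, ΔL, ΔJ).
(a)–(e): forbidden (parity).
(a)–(f): forbidden (ΔS).
(b)–(c): forbidden (parity, ΔL, ΔJ).
(b)–(d): allowed.
(b)–(e): forbidden (ΔS, ΔL).
(b)–(f): forbidden (parity).
(c)–(d): forbidden (ΔL, ΔJ).
(c)–(e): forbidden (ΔS, ΔJ).
(c)–(f): forbidden (parity, ΔL, ΔJ).
(d)–(e): forbidden (parity, ΔS, ΔL).
(d)–(f): allowed.
(e)–(f): forbidden (ΔS).
Allowed pairs: 2 of 15.

2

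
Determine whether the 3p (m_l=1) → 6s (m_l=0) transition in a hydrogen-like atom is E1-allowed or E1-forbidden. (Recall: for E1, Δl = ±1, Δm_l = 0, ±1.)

Initial l = 1, final l = 0, so Δl = -1. E1 requires Δl = ±1: ✓.
m_l: 1 → 0 (Δm_l = -1). |Δm_l| ≤ 1 ✓.
All E1 selection rules are satisfied.

allowed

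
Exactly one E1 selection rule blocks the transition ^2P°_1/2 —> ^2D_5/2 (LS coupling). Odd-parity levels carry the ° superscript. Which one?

the ΔJ = 0, ±1 rule

Reading off the term symbols: S 1/2→1/2, L 1→2, J 1/2→5/2, parity odd→even.
Parity must change: odd → even — passes.
ΔS = 0: S: 1/2 → 1/2 — passes.
ΔL = 0, ±1 (not L=0↔0): L: 1 → 2, ΔL = +1 — passes.
ΔJ = 0, ±1 (not J=0↔0): J: 1/2 → 5/2, ΔJ = +2 — fails.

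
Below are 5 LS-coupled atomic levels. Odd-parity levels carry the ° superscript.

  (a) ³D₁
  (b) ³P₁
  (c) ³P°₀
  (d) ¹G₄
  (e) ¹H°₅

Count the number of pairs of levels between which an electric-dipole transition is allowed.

3

(a)–(b): forbidden (parity).
(a)–(c): allowed.
(a)–(d): forbidden (parity, ΔS, ΔL, ΔJ).
(a)–(e): forbidden (ΔS, ΔL, ΔJ).
(b)–(c): allowed.
(b)–(d): forbidden (parity, ΔS, ΔL, ΔJ).
(b)–(e): forbidden (ΔS, ΔL, ΔJ).
(c)–(d): forbidden (ΔS, ΔL, ΔJ).
(c)–(e): forbidden (parity, ΔS, ΔL, ΔJ).
(d)–(e): allowed.
Allowed pairs: 3 of 10.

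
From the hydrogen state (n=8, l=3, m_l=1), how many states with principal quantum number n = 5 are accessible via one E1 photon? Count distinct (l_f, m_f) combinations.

E1 requires Δl = ±1, so l_f ∈ {2, 4}; with 0 ≤ l_f ≤ n_f−1 = 4, the allowed l_f values are {2, 4}.
For l_f = 2: m_f ∈ {m_i−1, m_i, m_i+1} ∩ [−2, 2] = {0, 1, 2} → 3 states.
For l_f = 4: m_f ∈ {m_i−1, m_i, m_i+1} ∩ [−4, 4] = {0, 1, 2} → 3 states.
Total: 6.

6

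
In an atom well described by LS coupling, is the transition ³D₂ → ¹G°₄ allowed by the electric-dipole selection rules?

forbidden

Parity must change: even → odd — ok.
ΔS = 0: S: 1 → 0 — fails.
ΔL = 0, ±1 (not L=0↔0): L: 2 → 4, ΔL = +2 — fails.
ΔJ = 0, ±1 (not J=0↔0): J: 2 → 4, ΔJ = +2 — fails.
Rule(s) violated: ΔS, ΔL, ΔJ.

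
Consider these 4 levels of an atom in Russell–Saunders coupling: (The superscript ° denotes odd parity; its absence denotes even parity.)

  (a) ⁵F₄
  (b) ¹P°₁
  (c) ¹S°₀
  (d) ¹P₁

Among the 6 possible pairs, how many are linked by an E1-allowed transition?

(a)–(b): forbidden (ΔS, ΔL, ΔJ).
(a)–(c): forbidden (ΔS, ΔL, ΔJ).
(a)–(d): forbidden (parity, ΔS, ΔL, ΔJ).
(b)–(c): forbidden (parity).
(b)–(d): allowed.
(c)–(d): allowed.
Allowed pairs: 2 of 6.

2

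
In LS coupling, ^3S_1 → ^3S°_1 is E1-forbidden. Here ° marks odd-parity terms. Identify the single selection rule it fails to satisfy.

the L=0 ↔ L=0 exclusion

Initial level: S=1, L=0, J=1, parity even. Final level: S=1, L=0, J=1, parity odd.
Parity must change: even → odd — ok.
ΔS = 0: S: 1 → 1 — ok.
ΔL = 0, ±1 (not L=0↔0): L: 0 → 0, ΔL = +0 — fails.
ΔJ = 0, ±1 (not J=0↔0): J: 1 → 1, ΔJ = +0 — ok.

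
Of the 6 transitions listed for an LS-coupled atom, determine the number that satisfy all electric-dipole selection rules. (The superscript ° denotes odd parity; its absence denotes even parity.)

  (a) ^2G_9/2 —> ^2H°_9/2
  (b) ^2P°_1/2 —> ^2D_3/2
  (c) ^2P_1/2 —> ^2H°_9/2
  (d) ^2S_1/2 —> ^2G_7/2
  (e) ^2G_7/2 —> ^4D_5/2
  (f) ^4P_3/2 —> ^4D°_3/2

3

(a) allowed
(b) allowed
(c) forbidden (ΔL, ΔJ fail)
(d) forbidden (parity, ΔL, ΔJ fail)
(e) forbidden (parity, ΔS, ΔL fail)
(f) allowed
Total allowed: 3 of 6.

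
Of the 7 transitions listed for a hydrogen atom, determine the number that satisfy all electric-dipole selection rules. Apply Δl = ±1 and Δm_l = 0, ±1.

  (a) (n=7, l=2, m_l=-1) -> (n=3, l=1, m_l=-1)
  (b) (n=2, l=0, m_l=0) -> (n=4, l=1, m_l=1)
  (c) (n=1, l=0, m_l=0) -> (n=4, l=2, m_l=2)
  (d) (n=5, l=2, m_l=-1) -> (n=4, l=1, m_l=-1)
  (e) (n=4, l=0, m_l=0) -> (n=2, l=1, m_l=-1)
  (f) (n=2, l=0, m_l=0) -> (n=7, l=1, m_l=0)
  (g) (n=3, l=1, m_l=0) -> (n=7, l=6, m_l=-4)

5

(a) allowed
(b) allowed
(c) forbidden — Δl = +2 (E1 requires Δl = ±1); Δm_l = +2 (E1 requires Δm_l = 0, ±1)
(d) allowed
(e) allowed
(f) allowed
(g) forbidden — Δl = +5 (E1 requires Δl = ±1); Δm_l = -4 (E1 requires Δm_l = 0, ±1)
Total allowed: 5 of 7.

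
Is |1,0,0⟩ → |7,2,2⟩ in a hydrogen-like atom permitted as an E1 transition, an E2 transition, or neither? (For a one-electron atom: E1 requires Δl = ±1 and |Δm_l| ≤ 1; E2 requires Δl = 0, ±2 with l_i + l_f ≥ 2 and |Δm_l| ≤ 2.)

Δl = 2 − 0 = +2; l_i + l_f = 2.
Δm_l = +2.
E1 (Δl = ±1, |Δm_l| ≤ 1): not satisfied.
E2 (Δl = 0,±2, l_i+l_f ≥ 2, |Δm_l| ≤ 2): satisfied.

E2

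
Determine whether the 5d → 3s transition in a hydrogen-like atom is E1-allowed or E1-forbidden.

forbidden

Δl = 0 − 2 = -2; the E1 rule Δl = ±1 is fails.
The transition is electric-dipole forbidden.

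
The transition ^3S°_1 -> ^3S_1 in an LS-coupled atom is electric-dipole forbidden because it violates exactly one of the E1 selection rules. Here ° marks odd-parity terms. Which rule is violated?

the L=0 ↔ L=0 exclusion

Initial level: S=1, L=0, J=1, parity odd. Final level: S=1, L=0, J=1, parity even.
Parity must change: odd → even — satisfied.
ΔS = 0: S: 1 → 1 — satisfied.
ΔL = 0, ±1 (not L=0↔0): L: 0 → 0, ΔL = +0 — violated.
ΔJ = 0, ±1 (not J=0↔0): J: 1 → 1, ΔJ = +0 — satisfied.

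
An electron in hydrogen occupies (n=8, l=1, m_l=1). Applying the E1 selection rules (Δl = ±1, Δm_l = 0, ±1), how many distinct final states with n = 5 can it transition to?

E1 requires Δl = ±1, so l_f ∈ {0, 2}; with 0 ≤ l_f ≤ n_f−1 = 4, the allowed l_f values are {0, 2}.
For l_f = 0: m_f ∈ {m_i−1, m_i, m_i+1} ∩ [−0, 0] = {0} → 1 state.
For l_f = 2: m_f ∈ {m_i−1, m_i, m_i+1} ∩ [−2, 2] = {0, 1, 2} → 3 states.
Total: 4.

4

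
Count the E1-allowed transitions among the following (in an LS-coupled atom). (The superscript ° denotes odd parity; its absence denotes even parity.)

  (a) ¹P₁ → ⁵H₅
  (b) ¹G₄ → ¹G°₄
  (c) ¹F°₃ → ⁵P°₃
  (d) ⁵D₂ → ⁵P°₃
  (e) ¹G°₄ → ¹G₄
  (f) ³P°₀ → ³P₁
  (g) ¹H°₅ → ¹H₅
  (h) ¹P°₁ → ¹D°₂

5

(a) forbidden (parity, ΔS, ΔL, ΔJ fail)
(b) allowed
(c) forbidden (parity, ΔS, ΔL fail)
(d) allowed
(e) allowed
(f) allowed
(g) allowed
(h) forbidden (parity fails)
Total allowed: 5 of 8.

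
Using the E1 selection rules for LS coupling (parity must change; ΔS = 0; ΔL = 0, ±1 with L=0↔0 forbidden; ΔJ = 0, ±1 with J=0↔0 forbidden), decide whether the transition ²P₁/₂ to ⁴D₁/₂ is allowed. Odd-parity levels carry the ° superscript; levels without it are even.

Initial level: S=1/2, L=1, J=1/2, parity even. Final level: S=3/2, L=2, J=1/2, parity even.
ΔS = 0: S: 1/2 → 3/2 — fails.
ΔL = 0, ±1 (not L=0↔0): L: 1 → 2, ΔL = +1 — ok.
ΔJ = 0, ±1 (not J=0↔0): J: 1/2 → 1/2, ΔJ = +0 — ok.
Parity must change: even → even — fails.
Rule(s) violated: parity, ΔS.

forbidden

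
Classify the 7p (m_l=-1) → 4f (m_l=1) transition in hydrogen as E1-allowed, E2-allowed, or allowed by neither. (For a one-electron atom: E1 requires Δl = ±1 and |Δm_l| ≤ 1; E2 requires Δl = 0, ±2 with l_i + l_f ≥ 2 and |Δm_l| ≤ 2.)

E2

Δl = 3 − 1 = +2; l_i + l_f = 4.
Δm_l = +2.
E1 (Δl = ±1, |Δm_l| ≤ 1): not satisfied.
E2 (Δl = 0,±2, l_i+l_f ≥ 2, |Δm_l| ≤ 2): satisfied.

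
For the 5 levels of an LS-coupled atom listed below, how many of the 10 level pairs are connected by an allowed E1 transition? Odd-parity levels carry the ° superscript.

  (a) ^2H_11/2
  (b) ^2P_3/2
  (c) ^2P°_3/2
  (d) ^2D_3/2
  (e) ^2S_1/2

(a)–(b): forbidden (parity, ΔL, ΔJ).
(a)–(c): forbidden (ΔL, ΔJ).
(a)–(d): forbidden (parity, ΔL, ΔJ).
(a)–(e): forbidden (parity, ΔL, ΔJ).
(b)–(c): allowed.
(b)–(d): forbidden (parity).
(b)–(e): forbidden (parity).
(c)–(d): allowed.
(c)–(e): allowed.
(d)–(e): forbidden (parity, ΔL).
Allowed pairs: 3 of 10.

3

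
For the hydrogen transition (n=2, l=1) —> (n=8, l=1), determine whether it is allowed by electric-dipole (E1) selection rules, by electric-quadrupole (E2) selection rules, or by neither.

E2

Δl = 1 − 1 = +0; l_i + l_f = 2.
E1 (Δl = ±1): not satisfied.
E2 (Δl = 0,±2, l_i+l_f ≥ 2): satisfied.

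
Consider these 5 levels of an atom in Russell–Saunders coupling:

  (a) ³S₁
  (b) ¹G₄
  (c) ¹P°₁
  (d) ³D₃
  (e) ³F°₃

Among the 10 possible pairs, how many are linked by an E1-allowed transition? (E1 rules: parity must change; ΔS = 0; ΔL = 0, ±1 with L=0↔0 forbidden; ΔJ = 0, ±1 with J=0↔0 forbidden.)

1

(a)–(b): forbidden (parity, ΔS, ΔL, ΔJ).
(a)–(c): forbidden (ΔS).
(a)–(d): forbidden (parity, ΔL, ΔJ).
(a)–(e): forbidden (ΔL, ΔJ).
(b)–(c): forbidden (ΔL, ΔJ).
(b)–(d): forbidden (parity, ΔS, ΔL).
(b)–(e): forbidden (ΔS).
(c)–(d): forbidden (ΔS, ΔJ).
(c)–(e): forbidden (parity, ΔS, ΔL, ΔJ).
(d)–(e): allowed.
Allowed pairs: 1 of 10.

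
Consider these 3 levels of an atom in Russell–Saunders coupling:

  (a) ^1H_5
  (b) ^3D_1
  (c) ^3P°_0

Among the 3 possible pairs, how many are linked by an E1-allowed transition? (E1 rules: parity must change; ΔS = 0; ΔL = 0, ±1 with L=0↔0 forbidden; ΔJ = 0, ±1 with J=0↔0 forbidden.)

(a)–(b): forbidden (parity, ΔS, ΔL, ΔJ).
(a)–(c): forbidden (ΔS, ΔL, ΔJ).
(b)–(c): allowed.
Allowed pairs: 1 of 3.

1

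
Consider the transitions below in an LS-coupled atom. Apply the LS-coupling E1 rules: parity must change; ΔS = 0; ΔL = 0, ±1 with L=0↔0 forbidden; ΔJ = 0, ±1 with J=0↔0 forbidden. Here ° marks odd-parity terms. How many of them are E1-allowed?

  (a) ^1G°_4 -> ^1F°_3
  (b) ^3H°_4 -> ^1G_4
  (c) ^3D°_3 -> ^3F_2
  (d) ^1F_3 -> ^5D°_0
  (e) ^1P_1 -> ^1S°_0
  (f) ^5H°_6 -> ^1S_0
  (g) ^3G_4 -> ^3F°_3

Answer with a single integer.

(a) forbidden (parity fails)
(b) forbidden (ΔS fails)
(c) allowed
(d) forbidden (ΔS, ΔJ fail)
(e) allowed
(f) forbidden (ΔS, ΔL, ΔJ fail)
(g) allowed
Total allowed: 3 of 7.

3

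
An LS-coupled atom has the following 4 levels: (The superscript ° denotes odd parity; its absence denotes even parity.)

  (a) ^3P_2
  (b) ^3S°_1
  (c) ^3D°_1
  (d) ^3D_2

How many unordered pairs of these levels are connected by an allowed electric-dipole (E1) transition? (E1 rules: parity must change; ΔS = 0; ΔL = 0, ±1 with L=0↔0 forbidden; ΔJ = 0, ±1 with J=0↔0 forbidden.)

3

(a)–(b): allowed.
(a)–(c): allowed.
(a)–(d): forbidden (parity).
(b)–(c): forbidden (parity, ΔL).
(b)–(d): forbidden (ΔL).
(c)–(d): allowed.
Allowed pairs: 3 of 6.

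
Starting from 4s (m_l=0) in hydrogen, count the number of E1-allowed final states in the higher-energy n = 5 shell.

3

E1 requires Δl = ±1, so l_f ∈ {-1, 1}; with 0 ≤ l_f ≤ n_f−1 = 4, the allowed l_f values are {1}.
For l_f = 1: m_f ∈ {m_i−1, m_i, m_i+1} ∩ [−1, 1] = {-1, 0, 1} → 3 states.
Total: 3.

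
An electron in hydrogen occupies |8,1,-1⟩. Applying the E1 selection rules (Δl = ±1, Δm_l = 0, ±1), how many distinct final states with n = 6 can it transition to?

E1 requires Δl = ±1, so l_f ∈ {0, 2}; with 0 ≤ l_f ≤ n_f−1 = 5, the allowed l_f values are {0, 2}.
For l_f = 0: m_f ∈ {m_i−1, m_i, m_i+1} ∩ [−0, 0] = {0} → 1 state.
For l_f = 2: m_f ∈ {m_i−1, m_i, m_i+1} ∩ [−2, 2] = {-2, -1, 0} → 3 states.
Total: 4.

4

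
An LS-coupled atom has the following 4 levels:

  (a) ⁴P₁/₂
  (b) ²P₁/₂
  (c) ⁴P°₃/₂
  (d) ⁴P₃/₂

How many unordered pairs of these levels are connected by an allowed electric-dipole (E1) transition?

(a)–(b): forbidden (parity, ΔS).
(a)–(c): allowed.
(a)–(d): forbidden (parity).
(b)–(c): forbidden (ΔS).
(b)–(d): forbidden (parity, ΔS).
(c)–(d): allowed.
Allowed pairs: 2 of 6.

2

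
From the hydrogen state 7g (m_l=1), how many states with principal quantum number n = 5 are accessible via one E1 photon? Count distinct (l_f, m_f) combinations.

3

E1 requires Δl = ±1, so l_f ∈ {3, 5}; with 0 ≤ l_f ≤ n_f−1 = 4, the allowed l_f values are {3}.
For l_f = 3: m_f ∈ {m_i−1, m_i, m_i+1} ∩ [−3, 3] = {0, 1, 2} → 3 states.
Total: 3.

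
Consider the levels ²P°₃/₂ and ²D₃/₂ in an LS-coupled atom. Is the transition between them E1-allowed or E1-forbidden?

allowed

Parity must change: odd → even — satisfied.
ΔS = 0: S: 1/2 → 1/2 — satisfied.
ΔL = 0, ±1 (not L=0↔0): L: 1 → 2, ΔL = +1 — satisfied.
ΔJ = 0, ±1 (not J=0↔0): J: 3/2 → 3/2, ΔJ = +0 — satisfied.
All four E1 rules are satisfied.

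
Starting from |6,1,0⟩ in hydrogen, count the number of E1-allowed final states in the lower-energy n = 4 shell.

E1 requires Δl = ±1, so l_f ∈ {0, 2}; with 0 ≤ l_f ≤ n_f−1 = 3, the allowed l_f values are {0, 2}.
For l_f = 0: m_f ∈ {m_i−1, m_i, m_i+1} ∩ [−0, 0] = {0} → 1 state.
For l_f = 2: m_f ∈ {m_i−1, m_i, m_i+1} ∩ [−2, 2] = {-1, 0, 1} → 3 states.
Total: 4.

4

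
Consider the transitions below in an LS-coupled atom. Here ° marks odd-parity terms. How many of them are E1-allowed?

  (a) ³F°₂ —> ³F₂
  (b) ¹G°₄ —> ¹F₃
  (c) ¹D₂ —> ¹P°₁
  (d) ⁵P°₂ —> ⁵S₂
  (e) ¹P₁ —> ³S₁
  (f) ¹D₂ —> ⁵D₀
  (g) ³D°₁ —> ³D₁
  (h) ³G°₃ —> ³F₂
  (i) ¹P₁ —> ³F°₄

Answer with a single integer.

(a) allowed
(b) allowed
(c) allowed
(d) allowed
(e) forbidden (parity, ΔS fail)
(f) forbidden (parity, ΔS, ΔJ fail)
(g) allowed
(h) allowed
(i) forbidden (ΔS, ΔL, ΔJ fail)
Total allowed: 6 of 9.

6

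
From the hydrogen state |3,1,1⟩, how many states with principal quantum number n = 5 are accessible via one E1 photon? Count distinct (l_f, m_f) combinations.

4

E1 requires Δl = ±1, so l_f ∈ {0, 2}; with 0 ≤ l_f ≤ n_f−1 = 4, the allowed l_f values are {0, 2}.
For l_f = 0: m_f ∈ {m_i−1, m_i, m_i+1} ∩ [−0, 0] = {0} → 1 state.
For l_f = 2: m_f ∈ {m_i−1, m_i, m_i+1} ∩ [−2, 2] = {0, 1, 2} → 3 states.
Total: 4.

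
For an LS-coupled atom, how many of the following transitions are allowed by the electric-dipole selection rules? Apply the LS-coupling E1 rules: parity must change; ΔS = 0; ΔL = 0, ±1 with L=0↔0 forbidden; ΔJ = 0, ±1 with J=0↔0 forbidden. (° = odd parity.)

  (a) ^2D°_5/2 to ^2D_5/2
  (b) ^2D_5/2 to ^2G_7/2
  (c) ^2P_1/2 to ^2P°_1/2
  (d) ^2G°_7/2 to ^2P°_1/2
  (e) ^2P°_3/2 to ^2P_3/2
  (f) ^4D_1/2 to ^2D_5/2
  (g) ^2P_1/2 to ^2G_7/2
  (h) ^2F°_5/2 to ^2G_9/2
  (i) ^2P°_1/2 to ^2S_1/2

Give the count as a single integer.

(a) allowed
(b) forbidden (parity, ΔL fail)
(c) allowed
(d) forbidden (parity, ΔL, ΔJ fail)
(e) allowed
(f) forbidden (parity, ΔS, ΔJ fail)
(g) forbidden (parity, ΔL, ΔJ fail)
(h) forbidden (ΔJ fails)
(i) allowed
Total allowed: 4 of 9.

4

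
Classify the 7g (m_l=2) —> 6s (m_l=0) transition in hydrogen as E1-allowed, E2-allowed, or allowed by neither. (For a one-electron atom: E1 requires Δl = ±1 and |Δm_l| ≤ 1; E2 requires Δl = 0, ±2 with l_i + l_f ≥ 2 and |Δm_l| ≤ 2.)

Δl = 0 − 4 = -4; l_i + l_f = 4.
Δm_l = -2.
E1 (Δl = ±1, |Δm_l| ≤ 1): not satisfied.
E2 (Δl = 0,±2, l_i+l_f ≥ 2, |Δm_l| ≤ 2): not satisfied.

neither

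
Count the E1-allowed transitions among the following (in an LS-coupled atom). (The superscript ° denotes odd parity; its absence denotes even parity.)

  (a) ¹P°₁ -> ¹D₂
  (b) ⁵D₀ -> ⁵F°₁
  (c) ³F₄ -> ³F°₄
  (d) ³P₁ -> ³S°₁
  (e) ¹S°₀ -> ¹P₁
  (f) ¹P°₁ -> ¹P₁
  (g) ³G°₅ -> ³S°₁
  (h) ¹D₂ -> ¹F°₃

7

(a) allowed
(b) allowed
(c) allowed
(d) allowed
(e) allowed
(f) allowed
(g) forbidden (parity, ΔL, ΔJ fail)
(h) allowed
Total allowed: 7 of 8.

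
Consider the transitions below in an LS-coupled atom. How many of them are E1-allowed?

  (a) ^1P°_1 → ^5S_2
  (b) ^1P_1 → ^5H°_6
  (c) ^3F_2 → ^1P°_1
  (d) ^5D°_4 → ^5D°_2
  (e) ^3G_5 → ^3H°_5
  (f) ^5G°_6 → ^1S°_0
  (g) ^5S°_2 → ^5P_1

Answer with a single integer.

2

(a) forbidden (ΔS fails)
(b) forbidden (ΔS, ΔL, ΔJ fail)
(c) forbidden (ΔS, ΔL fail)
(d) forbidden (parity, ΔJ fail)
(e) allowed
(f) forbidden (parity, ΔS, ΔL, ΔJ fail)
(g) allowed
Total allowed: 2 of 7.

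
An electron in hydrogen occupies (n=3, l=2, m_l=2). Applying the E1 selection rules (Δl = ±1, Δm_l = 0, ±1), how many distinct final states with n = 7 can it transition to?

E1 requires Δl = ±1, so l_f ∈ {1, 3}; with 0 ≤ l_f ≤ n_f−1 = 6, the allowed l_f values are {1, 3}.
For l_f = 1: m_f ∈ {m_i−1, m_i, m_i+1} ∩ [−1, 1] = {1} → 1 state.
For l_f = 3: m_f ∈ {m_i−1, m_i, m_i+1} ∩ [−3, 3] = {1, 2, 3} → 3 states.
Total: 4.

4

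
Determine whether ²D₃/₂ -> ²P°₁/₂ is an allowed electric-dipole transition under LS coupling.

ΔS = 0: S: 1/2 → 1/2 — ok.
ΔL = 0, ±1 (not L=0↔0): L: 2 → 1, ΔL = -1 — ok.
ΔJ = 0, ±1 (not J=0↔0): J: 3/2 → 1/2, ΔJ = -1 — ok.
Parity must change: even → odd — ok.
All four E1 rules are satisfied.

allowed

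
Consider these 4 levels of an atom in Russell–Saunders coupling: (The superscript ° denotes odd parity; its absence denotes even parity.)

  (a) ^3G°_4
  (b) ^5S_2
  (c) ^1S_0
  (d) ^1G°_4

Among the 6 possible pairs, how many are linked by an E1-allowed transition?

0

(a)–(b): forbidden (ΔS, ΔL, ΔJ).
(a)–(c): forbidden (ΔS, ΔL, ΔJ).
(a)–(d): forbidden (parity, ΔS).
(b)–(c): forbidden (parity, ΔS, ΔL, ΔJ).
(b)–(d): forbidden (ΔS, ΔL, ΔJ).
(c)–(d): forbidden (ΔL, ΔJ).
Allowed pairs: 0 of 6.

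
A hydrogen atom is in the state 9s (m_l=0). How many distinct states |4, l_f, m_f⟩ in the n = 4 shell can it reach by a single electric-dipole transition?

3

E1 requires Δl = ±1, so l_f ∈ {-1, 1}; with 0 ≤ l_f ≤ n_f−1 = 3, the allowed l_f values are {1}.
For l_f = 1: m_f ∈ {m_i−1, m_i, m_i+1} ∩ [−1, 1] = {-1, 0, 1} → 3 states.
Total: 3.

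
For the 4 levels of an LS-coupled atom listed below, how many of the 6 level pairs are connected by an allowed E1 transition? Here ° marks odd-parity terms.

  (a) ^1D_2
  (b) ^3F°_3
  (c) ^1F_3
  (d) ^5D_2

(a)–(b): forbidden (ΔS).
(a)–(c): forbidden (parity).
(a)–(d): forbidden (parity, ΔS).
(b)–(c): forbidden (ΔS).
(b)–(d): forbidden (ΔS).
(c)–(d): forbidden (parity, ΔS).
Allowed pairs: 0 of 6.

0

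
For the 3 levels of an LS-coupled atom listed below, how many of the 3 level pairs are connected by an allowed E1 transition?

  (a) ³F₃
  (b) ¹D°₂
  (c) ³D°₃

(a)–(b): forbidden (ΔS).
(a)–(c): allowed.
(b)–(c): forbidden (parity, ΔS).
Allowed pairs: 1 of 3.

1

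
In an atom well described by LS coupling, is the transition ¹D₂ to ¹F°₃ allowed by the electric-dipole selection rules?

Parity must change: even → odd — ✓.
ΔS = 0: S: 0 → 0 — ✓.
ΔL = 0, ±1 (not L=0↔0): L: 2 → 3, ΔL = +1 — ✓.
ΔJ = 0, ±1 (not J=0↔0): J: 2 → 3, ΔJ = +1 — ✓.
All four E1 rules are satisfied.

allowed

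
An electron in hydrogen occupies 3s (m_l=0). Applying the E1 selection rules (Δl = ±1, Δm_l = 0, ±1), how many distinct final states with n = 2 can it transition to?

E1 requires Δl = ±1, so l_f ∈ {-1, 1}; with 0 ≤ l_f ≤ n_f−1 = 1, the allowed l_f values are {1}.
For l_f = 1: m_f ∈ {m_i−1, m_i, m_i+1} ∩ [−1, 1] = {-1, 0, 1} → 3 states.
Total: 3.

3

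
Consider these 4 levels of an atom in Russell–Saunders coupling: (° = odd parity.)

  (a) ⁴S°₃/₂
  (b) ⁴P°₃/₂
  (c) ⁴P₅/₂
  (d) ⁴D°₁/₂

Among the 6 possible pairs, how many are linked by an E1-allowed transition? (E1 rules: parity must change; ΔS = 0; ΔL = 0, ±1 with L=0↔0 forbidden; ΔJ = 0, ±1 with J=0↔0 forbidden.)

2

(a)–(b): forbidden (parity).
(a)–(c): allowed.
(a)–(d): forbidden (parity, ΔL).
(b)–(c): allowed.
(b)–(d): forbidden (parity).
(c)–(d): forbidden (ΔJ).
Allowed pairs: 2 of 6.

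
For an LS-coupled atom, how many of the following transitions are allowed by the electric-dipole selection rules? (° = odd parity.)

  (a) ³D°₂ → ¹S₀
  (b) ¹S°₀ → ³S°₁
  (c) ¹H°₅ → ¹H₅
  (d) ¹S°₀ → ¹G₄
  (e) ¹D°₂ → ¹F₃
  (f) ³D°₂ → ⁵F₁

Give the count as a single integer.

2

(a) forbidden (ΔS, ΔL, ΔJ fail)
(b) forbidden (parity, ΔS, ΔL fail)
(c) allowed
(d) forbidden (ΔL, ΔJ fail)
(e) allowed
(f) forbidden (ΔS fails)
Total allowed: 2 of 6.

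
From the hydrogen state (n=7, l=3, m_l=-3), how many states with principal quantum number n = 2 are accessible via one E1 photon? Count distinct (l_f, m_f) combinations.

0

E1 requires l_f ∈ {2, 4}, but neither lies in [0, 1], so no final state is reachable.
Total: 0.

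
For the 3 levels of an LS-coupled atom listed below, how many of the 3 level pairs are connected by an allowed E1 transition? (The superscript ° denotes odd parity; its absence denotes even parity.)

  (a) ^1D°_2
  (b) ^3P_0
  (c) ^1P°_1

0

(a)–(b): forbidden (ΔS, ΔJ).
(a)–(c): forbidden (parity).
(b)–(c): forbidden (ΔS).
Allowed pairs: 0 of 3.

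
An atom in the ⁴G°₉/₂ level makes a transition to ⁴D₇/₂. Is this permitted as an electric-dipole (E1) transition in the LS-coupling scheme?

forbidden

Initial level: S=3/2, L=4, J=9/2, parity odd. Final level: S=3/2, L=2, J=7/2, parity even.
Parity must change: odd → even — ok.
ΔS = 0: S: 3/2 → 3/2 — ok.
ΔL = 0, ±1 (not L=0↔0): L: 4 → 2, ΔL = -2 — fails.
ΔJ = 0, ±1 (not J=0↔0): J: 9/2 → 7/2, ΔJ = -1 — ok.
Rule(s) violated: ΔL.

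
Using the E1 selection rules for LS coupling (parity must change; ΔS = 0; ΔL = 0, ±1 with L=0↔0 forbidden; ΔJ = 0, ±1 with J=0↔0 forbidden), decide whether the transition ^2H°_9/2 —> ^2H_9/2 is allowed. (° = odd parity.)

Parity must change: odd → even — ✓.
ΔS = 0: S: 1/2 → 1/2 — ✓.
ΔL = 0, ±1 (not L=0↔0): L: 5 → 5, ΔL = +0 — ✓.
ΔJ = 0, ±1 (not J=0↔0): J: 9/2 → 9/2, ΔJ = +0 — ✓.
All four E1 rules are satisfied.

allowed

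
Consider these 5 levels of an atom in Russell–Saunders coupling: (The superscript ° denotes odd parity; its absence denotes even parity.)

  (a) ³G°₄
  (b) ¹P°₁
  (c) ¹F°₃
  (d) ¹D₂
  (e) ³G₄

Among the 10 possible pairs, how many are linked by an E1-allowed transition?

(a)–(b): forbidden (parity, ΔS, ΔL, ΔJ).
(a)–(c): forbidden (parity, ΔS).
(a)–(d): forbidden (ΔS, ΔL, ΔJ).
(a)–(e): allowed.
(b)–(c): forbidden (parity, ΔL, ΔJ).
(b)–(d): allowed.
(b)–(e): forbidden (ΔS, ΔL, ΔJ).
(c)–(d): allowed.
(c)–(e): forbidden (ΔS).
(d)–(e): forbidden (parity, ΔS, ΔL, ΔJ).
Allowed pairs: 3 of 10.

3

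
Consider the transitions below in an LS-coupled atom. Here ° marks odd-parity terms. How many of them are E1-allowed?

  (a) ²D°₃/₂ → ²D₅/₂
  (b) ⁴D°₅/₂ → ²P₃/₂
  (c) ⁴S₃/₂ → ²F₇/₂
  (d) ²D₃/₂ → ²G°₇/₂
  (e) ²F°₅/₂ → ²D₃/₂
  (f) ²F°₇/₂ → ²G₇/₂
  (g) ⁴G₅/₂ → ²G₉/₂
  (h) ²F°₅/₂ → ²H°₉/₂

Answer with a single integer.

3

(a) allowed
(b) forbidden (ΔS fails)
(c) forbidden (parity, ΔS, ΔL, ΔJ fail)
(d) forbidden (ΔL, ΔJ fail)
(e) allowed
(f) allowed
(g) forbidden (parity, ΔS, ΔJ fail)
(h) forbidden (parity, ΔL, ΔJ fail)
Total allowed: 3 of 8.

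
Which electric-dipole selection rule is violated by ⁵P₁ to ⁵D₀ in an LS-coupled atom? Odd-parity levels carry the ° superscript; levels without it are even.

Initial level: S=2, L=1, J=1, parity even. Final level: S=2, L=2, J=0, parity even.
ΔJ = 0, ±1 (not J=0↔0): J: 1 → 0, ΔJ = -1 — ✓.
ΔL = 0, ±1 (not L=0↔0): L: 1 → 2, ΔL = +1 — ✓.
Parity must change: even → even — ✗.
ΔS = 0: S: 2 → 2 — ✓.

parity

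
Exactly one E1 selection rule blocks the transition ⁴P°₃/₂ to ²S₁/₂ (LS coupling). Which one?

Initial level: S=3/2, L=1, J=3/2, parity odd. Final level: S=1/2, L=0, J=1/2, parity even.
Parity must change: odd → even — ok.
ΔS = 0: S: 3/2 → 1/2 — fails.
ΔL = 0, ±1 (not L=0↔0): L: 1 → 0, ΔL = -1 — ok.
ΔJ = 0, ±1 (not J=0↔0): J: 3/2 → 1/2, ΔJ = -1 — ok.

the ΔS = 0 rule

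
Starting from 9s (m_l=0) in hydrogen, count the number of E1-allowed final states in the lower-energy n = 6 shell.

3

E1 requires Δl = ±1, so l_f ∈ {-1, 1}; with 0 ≤ l_f ≤ n_f−1 = 5, the allowed l_f values are {1}.
For l_f = 1: m_f ∈ {m_i−1, m_i, m_i+1} ∩ [−1, 1] = {-1, 0, 1} → 3 states.
Total: 3.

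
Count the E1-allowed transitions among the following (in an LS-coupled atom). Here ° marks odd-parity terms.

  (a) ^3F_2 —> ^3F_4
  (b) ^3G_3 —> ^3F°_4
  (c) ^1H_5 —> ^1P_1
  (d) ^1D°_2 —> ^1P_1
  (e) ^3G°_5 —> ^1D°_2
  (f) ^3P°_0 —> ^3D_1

(a) forbidden (parity, ΔJ fail)
(b) allowed
(c) forbidden (parity, ΔL, ΔJ fail)
(d) allowed
(e) forbidden (parity, ΔS, ΔL, ΔJ fail)
(f) allowed
Total allowed: 3 of 6.

3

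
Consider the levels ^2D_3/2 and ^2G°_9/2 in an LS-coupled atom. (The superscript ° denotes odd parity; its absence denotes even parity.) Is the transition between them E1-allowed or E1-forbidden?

ΔS = 0: S: 1/2 → 1/2 — satisfied.
ΔL = 0, ±1 (not L=0↔0): L: 2 → 4, ΔL = +2 — violated.
Parity must change: even → odd — satisfied.
ΔJ = 0, ±1 (not J=0↔0): J: 3/2 → 9/2, ΔJ = +3 — violated.
Rule(s) violated: ΔL, ΔJ.

forbidden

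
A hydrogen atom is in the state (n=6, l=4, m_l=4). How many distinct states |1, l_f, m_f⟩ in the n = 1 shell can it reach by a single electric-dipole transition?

E1 requires l_f ∈ {3, 5}, but neither lies in [0, 0], so no final state is reachable.
Total: 0.

0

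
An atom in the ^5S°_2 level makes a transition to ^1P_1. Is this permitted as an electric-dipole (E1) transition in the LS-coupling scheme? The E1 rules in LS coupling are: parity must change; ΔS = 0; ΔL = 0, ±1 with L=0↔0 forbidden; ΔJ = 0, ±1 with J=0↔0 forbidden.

forbidden

Reading off the term symbols: S 2→0, L 0→1, J 2→1, parity odd→even.
ΔS = 0: S: 2 → 0 — ✗.
ΔJ = 0, ±1 (not J=0↔0): J: 2 → 1, ΔJ = -1 — ✓.
Parity must change: odd → even — ✓.
ΔL = 0, ±1 (not L=0↔0): L: 0 → 1, ΔL = +1 — ✓.
Rule(s) violated: ΔS.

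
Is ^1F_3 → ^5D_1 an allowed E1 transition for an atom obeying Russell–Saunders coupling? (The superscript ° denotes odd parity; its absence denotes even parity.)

Reading off the term symbols: S 0→2, L 3→2, J 3→1, parity even→even.
ΔJ = 0, ±1 (not J=0↔0): J: 3 → 1, ΔJ = -2 — ✗.
ΔS = 0: S: 0 → 2 — ✗.
Parity must change: even → even — ✗.
ΔL = 0, ±1 (not L=0↔0): L: 3 → 2, ΔL = -1 — ✓.
Rule(s) violated: parity, ΔS, ΔJ.

forbidden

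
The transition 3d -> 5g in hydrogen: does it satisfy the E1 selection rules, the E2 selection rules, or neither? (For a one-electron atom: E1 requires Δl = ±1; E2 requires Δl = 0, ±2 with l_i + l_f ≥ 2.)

Δl = 4 − 2 = +2; l_i + l_f = 6.
E1 (Δl = ±1): not satisfied.
E2 (Δl = 0,±2, l_i+l_f ≥ 2): satisfied.

E2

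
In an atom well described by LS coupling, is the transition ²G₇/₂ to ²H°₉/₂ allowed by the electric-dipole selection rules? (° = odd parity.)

allowed

Initial level: S=1/2, L=4, J=7/2, parity even. Final level: S=1/2, L=5, J=9/2, parity odd.
Parity must change: even → odd — satisfied.
ΔS = 0: S: 1/2 → 1/2 — satisfied.
ΔL = 0, ±1 (not L=0↔0): L: 4 → 5, ΔL = +1 — satisfied.
ΔJ = 0, ±1 (not J=0↔0): J: 7/2 → 9/2, ΔJ = +1 — satisfied.
All four E1 rules are satisfied.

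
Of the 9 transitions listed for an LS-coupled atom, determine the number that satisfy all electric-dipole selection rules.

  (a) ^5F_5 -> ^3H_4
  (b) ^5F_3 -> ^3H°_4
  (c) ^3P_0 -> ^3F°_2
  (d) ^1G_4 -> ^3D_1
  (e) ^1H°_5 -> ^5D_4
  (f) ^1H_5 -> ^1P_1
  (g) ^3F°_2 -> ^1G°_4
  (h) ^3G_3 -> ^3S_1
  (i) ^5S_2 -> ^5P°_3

(a) forbidden (parity, ΔS, ΔL fail)
(b) forbidden (ΔS, ΔL fail)
(c) forbidden (ΔL, ΔJ fail)
(d) forbidden (parity, ΔS, ΔL, ΔJ fail)
(e) forbidden (ΔS, ΔL fail)
(f) forbidden (parity, ΔL, ΔJ fail)
(g) forbidden (parity, ΔS, ΔJ fail)
(h) forbidden (parity, ΔL, ΔJ fail)
(i) allowed
Total allowed: 1 of 9.

1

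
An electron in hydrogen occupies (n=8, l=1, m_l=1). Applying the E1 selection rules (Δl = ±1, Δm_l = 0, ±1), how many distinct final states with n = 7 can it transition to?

E1 requires Δl = ±1, so l_f ∈ {0, 2}; with 0 ≤ l_f ≤ n_f−1 = 6, the allowed l_f values are {0, 2}.
For l_f = 0: m_f ∈ {m_i−1, m_i, m_i+1} ∩ [−0, 0] = {0} → 1 state.
For l_f = 2: m_f ∈ {m_i−1, m_i, m_i+1} ∩ [−2, 2] = {0, 1, 2} → 3 states.
Total: 4.

4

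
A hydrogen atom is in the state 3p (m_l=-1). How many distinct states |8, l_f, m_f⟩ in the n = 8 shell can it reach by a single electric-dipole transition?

4

E1 requires Δl = ±1, so l_f ∈ {0, 2}; with 0 ≤ l_f ≤ n_f−1 = 7, the allowed l_f values are {0, 2}.
For l_f = 0: m_f ∈ {m_i−1, m_i, m_i+1} ∩ [−0, 0] = {0} → 1 state.
For l_f = 2: m_f ∈ {m_i−1, m_i, m_i+1} ∩ [−2, 2] = {-2, -1, 0} → 3 states.
Total: 4.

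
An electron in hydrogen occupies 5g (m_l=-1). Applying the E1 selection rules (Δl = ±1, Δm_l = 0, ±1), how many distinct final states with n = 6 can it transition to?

6

E1 requires Δl = ±1, so l_f ∈ {3, 5}; with 0 ≤ l_f ≤ n_f−1 = 5, the allowed l_f values are {3, 5}.
For l_f = 3: m_f ∈ {m_i−1, m_i, m_i+1} ∩ [−3, 3] = {-2, -1, 0} → 3 states.
For l_f = 5: m_f ∈ {m_i−1, m_i, m_i+1} ∩ [−5, 5] = {-2, -1, 0} → 3 states.
Total: 6.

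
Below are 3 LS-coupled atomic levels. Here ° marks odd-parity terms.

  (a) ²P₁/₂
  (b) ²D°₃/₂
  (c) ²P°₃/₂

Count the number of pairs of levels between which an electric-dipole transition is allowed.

2

(a)–(b): allowed.
(a)–(c): allowed.
(b)–(c): forbidden (parity).
Allowed pairs: 2 of 3.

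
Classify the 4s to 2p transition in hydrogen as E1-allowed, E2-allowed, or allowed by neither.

E1

Δl = 1 − 0 = +1; l_i + l_f = 1.
E1 (Δl = ±1): satisfied.
E2 (Δl = 0,±2, l_i+l_f ≥ 2): not satisfied.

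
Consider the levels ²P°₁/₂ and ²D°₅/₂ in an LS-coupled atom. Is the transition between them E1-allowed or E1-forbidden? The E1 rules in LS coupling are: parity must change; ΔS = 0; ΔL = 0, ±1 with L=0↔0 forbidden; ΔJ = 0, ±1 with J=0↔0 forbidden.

forbidden

ΔJ = 0, ±1 (not J=0↔0): J: 1/2 → 5/2, ΔJ = +2 — fails.
Parity must change: odd → odd — fails.
ΔL = 0, ±1 (not L=0↔0): L: 1 → 2, ΔL = +1 — ok.
ΔS = 0: S: 1/2 → 1/2 — ok.
Rule(s) violated: parity, ΔJ.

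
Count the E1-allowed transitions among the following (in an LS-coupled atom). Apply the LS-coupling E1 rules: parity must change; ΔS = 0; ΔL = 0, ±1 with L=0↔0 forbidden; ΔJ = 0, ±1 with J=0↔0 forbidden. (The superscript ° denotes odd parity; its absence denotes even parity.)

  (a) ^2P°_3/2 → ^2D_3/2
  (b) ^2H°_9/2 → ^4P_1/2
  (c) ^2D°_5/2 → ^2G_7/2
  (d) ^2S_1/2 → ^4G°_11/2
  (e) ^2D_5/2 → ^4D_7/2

1

(a) allowed
(b) forbidden (ΔS, ΔL, ΔJ fail)
(c) forbidden (ΔL fails)
(d) forbidden (ΔS, ΔL, ΔJ fail)
(e) forbidden (parity, ΔS fail)
Total allowed: 1 of 5.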